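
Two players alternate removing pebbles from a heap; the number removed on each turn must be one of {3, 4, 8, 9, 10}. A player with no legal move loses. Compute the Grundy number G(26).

0

n :  0  1  2  3  4  5  6  7  8  9 10 11 12 13 14 15 16 17 18 19 20 21 22 23 24 25 26
G :  0  0  0  1  1  1  2  0  2  3  1  3  4  0  0  5  1  1  4  0  0  2  1  1  3  0  0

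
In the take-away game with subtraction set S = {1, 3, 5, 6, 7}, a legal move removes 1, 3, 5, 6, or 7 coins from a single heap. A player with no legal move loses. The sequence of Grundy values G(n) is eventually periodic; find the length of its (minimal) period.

n :  0  1  2  3  4  5  6  7  8  9 10 11 12 13 14 15 16 17 18 19 20 21 22 23 24 25
G :  0  1  0  1  0  1  2  3  2  3  2  3  0  1  0  1  0  1  2  3  2  3  2  3  0  1
G(n+12) = G(n) holds for n = 0,…,6 (a full window of length max(S) = 7), so the sequence is purely periodic with period 12.

12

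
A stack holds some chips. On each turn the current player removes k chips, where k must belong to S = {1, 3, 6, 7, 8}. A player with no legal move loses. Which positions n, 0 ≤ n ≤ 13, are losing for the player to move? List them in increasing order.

0, 2, 4, 13

G(0) = 0
G(1) = mex{0} = 1
G(2) = mex{1} = 0
G(3) = mex{0,0} = 1
G(4) = mex{1,1} = 0
G(5) = mex{0,0} = 1
G(6) = mex{1,1,0} = 2
G(7) = mex{2,0,1,0} = 3
G(8) = mex{3,1,0,1,0} = 2
G(9) = mex{2,2,1,0,1} = 3
G(10) = mex{3,3,0,1,0} = 2
G(11) = mex{2,2,1,0,1} = 3
G(12) = mex{3,3,2,1,0} = 4
G(13) = mex{4,2,3,2,1} = 0
P-positions are exactly the n with G(n) = 0.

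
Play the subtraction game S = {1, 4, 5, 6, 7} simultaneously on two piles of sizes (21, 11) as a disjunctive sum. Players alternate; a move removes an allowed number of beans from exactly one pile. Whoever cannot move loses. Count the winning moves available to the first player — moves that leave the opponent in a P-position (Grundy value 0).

All piles use S = {1, 4, 5, 6, 7}:
G(0) = 0
G(1) = mex{0} = 1
G(2) = mex{1} = 0
G(3) = mex{0} = 1
G(4) = mex{1,0} = 2
G(5) = mex{2,1,0} = 3
G(6) = mex{3,0,1,0} = 2
G(7) = mex{2,1,0,1,0} = 3
G(8) = mex{3,2,1,0,1} = 4
G(9) = mex{4,3,2,1,0} = 5
G(10) = mex{5,2,3,2,1} = 0
G(11) = mex{0,3,2,3,2} = 1
G(12) = mex{1,4,3,2,3} = 0
G(13) = mex{0,5,4,3,2} = 1
G(14) = mex{1,0,5,4,3} = 2
G(15) = mex{2,1,0,5,4} = 3
G(16) = mex{3,0,1,0,5} = 2
G(17) = mex{2,1,0,1,0} = 3
G(18) = mex{3,2,1,0,1} = 4
G(19) = mex{4,3,2,1,0} = 5
G(20) = mex{5,2,3,2,1} = 0
G(21) = mex{0,3,2,3,2} = 1
Pile A: G(21) = 1.
Pile B: G(11) = 1.
Combined Grundy value = 1 ⊕ 1 = 0.
A winning move leaves total XOR = 0, i.e. changes one component's Grundy value g to g ⊕ X where X is the current total.
Pile A: target g' = 1⊕0 = 1, but every legal move changes the Grundy value (mex property), so 0 moves.
Pile B: target g' = 1⊕0 = 1, but every legal move changes the Grundy value (mex property), so 0 moves.

0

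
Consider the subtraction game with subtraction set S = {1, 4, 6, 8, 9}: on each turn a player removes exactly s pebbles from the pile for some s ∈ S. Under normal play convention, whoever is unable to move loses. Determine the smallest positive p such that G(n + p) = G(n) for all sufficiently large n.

17

G(0) = 0
G(1) = mex{0} = 1
G(2) = mex{1} = 0
G(3) = mex{0} = 1
G(4) = mex{1,0} = 2
G(5) = mex{2,1} = 0
G(6) = mex{0,0,0} = 1
G(7) = mex{1,1,1} = 0
G(8) = mex{0,2,0,0} = 1
G(9) = mex{1,0,1,1,0} = 2
G(10) = mex{2,1,2,0,1} = 3
G(11) = mex{3,0,0,1,0} = 2
G(12) = mex{2,1,1,2,1} = 0
G(13) = mex{0,2,0,0,2} = 1
G(14) = mex{1,3,1,1,0} = 2
G(15) = mex{2,2,2,0,1} = 3
G(16) = mex{3,0,3,1,0} = 2
G(17) = mex{2,1,2,2,1} = 0
G(18) = mex{0,2,0,3,2} = 1
G(19) = mex{1,3,1,2,3} = 0
G(20) = mex{0,2,2,0,2} = 1
G(21) = mex{1,0,3,1,0} = 2
G(22) = mex{2,1,2,2,1} = 0
G(23) = mex{0,0,0,3,2} = 1
G(24) = mex{1,1,1,2,3} = 0
G(25) = mex{0,2,0,0,2} = 1
G(26) = mex{1,0,1,1,0} = 2
G(27) = mex{2,1,2,0,1} = 3
G(28) = mex{3,0,0,1,0} = 2
G(29) = mex{2,1,1,2,1} = 0
G(30) = mex{0,2,0,0,2} = 1
G(31) = mex{1,3,1,1,0} = 2
G(32) = mex{2,2,2,0,1} = 3
G(33) = mex{3,0,3,1,0} = 2
G(34) = mex{2,1,2,2,1} = 0
G(35) = mex{0,2,0,3,2} = 1
G(n+17) = G(n) holds for n = 0,…,8 (a full window of length max(S) = 9), so the sequence is purely periodic with period 17.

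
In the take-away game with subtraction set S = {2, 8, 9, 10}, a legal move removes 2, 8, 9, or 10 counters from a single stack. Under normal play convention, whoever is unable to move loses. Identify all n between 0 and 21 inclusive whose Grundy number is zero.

G(0) = 0
G(1) = mex{} = 0
G(2) = mex{0} = 1
G(3) = mex{0} = 1
G(4) = mex{1} = 0
G(5) = mex{1} = 0
G(6) = mex{0} = 1
G(7) = mex{0} = 1
G(8) = mex{1,0} = 2
G(9) = mex{1,0,0} = 2
G(10) = mex{2,1,0,0} = 3
G(11) = mex{2,1,1,0} = 3
G(12) = mex{3,0,1,1} = 2
G(13) = mex{3,0,0,1} = 2
G(14) = mex{2,1,0,0} = 3
G(15) = mex{2,1,1,0} = 3
G(16) = mex{3,2,1,1} = 0
G(17) = mex{3,2,2,1} = 0
G(18) = mex{0,3,2,2} = 1
G(19) = mex{0,3,3,2} = 1
G(20) = mex{1,2,3,3} = 0
G(21) = mex{1,2,2,3} = 0
P-positions are exactly the n with G(n) = 0.

0, 1, 4, 5, 16, 17, 20, 21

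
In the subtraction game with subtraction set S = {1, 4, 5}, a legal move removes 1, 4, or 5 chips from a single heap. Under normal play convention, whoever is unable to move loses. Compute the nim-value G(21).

n :  0  1  2  3  4  5  6  7  8  9 10 11 12 13 14 15 16 17 18 19 20 21
G :  0  1  0  1  2  3  2  3  0  1  0  1  2  3  2  3  0  1  0  1  2  3

3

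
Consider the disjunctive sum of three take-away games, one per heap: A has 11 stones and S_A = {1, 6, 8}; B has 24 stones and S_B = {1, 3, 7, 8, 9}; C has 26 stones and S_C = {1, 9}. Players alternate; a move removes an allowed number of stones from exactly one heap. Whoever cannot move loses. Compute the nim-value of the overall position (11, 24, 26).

Heap A, S = {1, 6, 8}:
G(0) = 0
G(1) = mex{0} = 1
G(2) = mex{1} = 0
G(3) = mex{0} = 1
G(4) = mex{1} = 0
G(5) = mex{0} = 1
G(6) = mex{1,0} = 2
G(7) = mex{2,1} = 0
G(8) = mex{0,0,0} = 1
G(9) = mex{1,1,1} = 0
G(10) = mex{0,0,0} = 1
G(11) = mex{1,1,1} = 0
G_A(11) = 0.
Heap B, S = {1, 3, 7, 8, 9}:
n :  0  1  2  3  4  5  6  7  8  9 10 11 12 13 14 15 16 17 18 19 20 21 22 23 24
G :  0  1  0  1  0  1  0  1  2  3  2  3  2  3  2  3  0  1  0  1  0  1  0  1  2
G_B(24) = 2.
Heap C, S = {1, 9}:
G(0) = 0
G(1) = mex{0} = 1
G(2) = mex{1} = 0
G(3) = mex{0} = 1
G(4) = mex{1} = 0
G(5) = mex{0} = 1
G(6) = mex{1} = 0
G(7) = mex{0} = 1
G(8) = mex{1} = 0
G(9) = mex{0,0} = 1
G(10) = mex{1,1} = 0
G(11) = mex{0,0} = 1
G(12) = mex{1,1} = 0
G(13) = mex{0,0} = 1
G(14) = mex{1,1} = 0
G(15) = mex{0,0} = 1
G(16) = mex{1,1} = 0
G(17) = mex{0,0} = 1
G(18) = mex{1,1} = 0
G(19) = mex{0,0} = 1
G(20) = mex{1,1} = 0
G(21) = mex{0,0} = 1
G(22) = mex{1,1} = 0
G(23) = mex{0,0} = 1
G(24) = mex{1,1} = 0
G(25) = mex{0,0} = 1
G(26) = mex{1,1} = 0
G_C(26) = 0.
Combined Grundy value = 0 ⊕ 2 ⊕ 0 = 2.

2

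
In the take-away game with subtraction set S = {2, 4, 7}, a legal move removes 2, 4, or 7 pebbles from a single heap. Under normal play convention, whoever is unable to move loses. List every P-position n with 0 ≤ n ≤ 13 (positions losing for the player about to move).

0, 1, 6, 9, 12

n :  0  1  2  3  4  5  6  7  8  9 10 11 12 13
G :  0  0  1  1  2  2  0  3  1  0  2  1  0  2
P-positions are exactly the n with G(n) = 0.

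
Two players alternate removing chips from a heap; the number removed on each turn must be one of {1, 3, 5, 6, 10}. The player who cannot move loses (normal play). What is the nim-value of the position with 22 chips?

0

G(0) = 0
G(1) = mex{0} = 1
G(2) = mex{1} = 0
G(3) = mex{0,0} = 1
G(4) = mex{1,1} = 0
G(5) = mex{0,0,0} = 1
G(6) = mex{1,1,1,0} = 2
G(7) = mex{2,0,0,1} = 3
G(8) = mex{3,1,1,0} = 2
G(9) = mex{2,2,0,1} = 3
G(10) = mex{3,3,1,0,0} = 2
G(11) = mex{2,2,2,1,1} = 0
G(12) = mex{0,3,3,2,0} = 1
G(13) = mex{1,2,2,3,1} = 0
G(14) = mex{0,0,3,2,0} = 1
G(15) = mex{1,1,2,3,1} = 0
G(16) = mex{0,0,0,2,2} = 1
G(17) = mex{1,1,1,0,3} = 2
G(18) = mex{2,0,0,1,2} = 3
G(19) = mex{3,1,1,0,3} = 2
G(20) = mex{2,2,0,1,2} = 3
G(21) = mex{3,3,1,0,0} = 2
G(22) = mex{2,2,2,1,1} = 0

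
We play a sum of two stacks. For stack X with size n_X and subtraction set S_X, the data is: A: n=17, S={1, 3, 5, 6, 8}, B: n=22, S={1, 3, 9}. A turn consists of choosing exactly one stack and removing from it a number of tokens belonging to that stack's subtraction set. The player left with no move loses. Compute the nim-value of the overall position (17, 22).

2

Stack A, S = {1, 3, 5, 6, 8}:
G(0) = 0
G(1) = mex{0} = 1
G(2) = mex{1} = 0
G(3) = mex{0,0} = 1
G(4) = mex{1,1} = 0
G(5) = mex{0,0,0} = 1
G(6) = mex{1,1,1,0} = 2
G(7) = mex{2,0,0,1} = 3
G(8) = mex{3,1,1,0,0} = 2
G(9) = mex{2,2,0,1,1} = 3
G(10) = mex{3,3,1,0,0} = 2
G(11) = mex{2,2,2,1,1} = 0
G(12) = mex{0,3,3,2,0} = 1
G(13) = mex{1,2,2,3,1} = 0
G(14) = mex{0,0,3,2,2} = 1
G(15) = mex{1,1,2,3,3} = 0
G(16) = mex{0,0,0,2,2} = 1
G(17) = mex{1,1,1,0,3} = 2
G_A(17) = 2.
Stack B, S = {1, 3, 9}:
n :  0  1  2  3  4  5  6  7  8  9 10 11 12 13 14 15 16 17 18 19 20 21 22
G :  0  1  0  1  0  1  0  1  0  1  0  1  0  1  0  1  0  1  0  1  0  1  0
G_B(22) = 0.
Combined Grundy value = 2 ⊕ 0 = 2.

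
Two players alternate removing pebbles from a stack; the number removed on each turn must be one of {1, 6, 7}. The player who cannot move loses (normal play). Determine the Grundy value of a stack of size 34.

G(0) = 0
G(1) = mex{0} = 1
G(2) = mex{1} = 0
G(3) = mex{0} = 1
G(4) = mex{1} = 0
G(5) = mex{0} = 1
G(6) = mex{1,0} = 2
G(7) = mex{2,1,0} = 3
G(8) = mex{3,0,1} = 2
G(9) = mex{2,1,0} = 3
G(10) = mex{3,0,1} = 2
G(11) = mex{2,1,0} = 3
G(12) = mex{3,2,1} = 0
G(13) = mex{0,3,2} = 1
G(14) = mex{1,2,3} = 0
G(15) = mex{0,3,2} = 1
G(16) = mex{1,2,3} = 0
G(17) = mex{0,3,2} = 1
G(18) = mex{1,0,3} = 2
G(19) = mex{2,1,0} = 3
G(20) = mex{3,0,1} = 2
G(21) = mex{2,1,0} = 3
G(22) = mex{3,0,1} = 2
G(23) = mex{2,1,0} = 3
G(24) = mex{3,2,1} = 0
G(25) = mex{0,3,2} = 1
G(26) = mex{1,2,3} = 0
G(27) = mex{0,3,2} = 1
G(28) = mex{1,2,3} = 0
G(29) = mex{0,3,2} = 1
G(30) = mex{1,0,3} = 2
G(31) = mex{2,1,0} = 3
G(32) = mex{3,0,1} = 2
G(33) = mex{2,1,0} = 3
G(34) = mex{3,0,1} = 2

2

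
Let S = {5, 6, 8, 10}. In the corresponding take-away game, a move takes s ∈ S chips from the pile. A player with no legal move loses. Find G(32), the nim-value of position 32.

0

G(0) = 0
G(1) = mex{} = 0
G(2) = mex{} = 0
G(3) = mex{} = 0
G(4) = mex{} = 0
G(5) = mex{0} = 1
G(6) = mex{0,0} = 1
G(7) = mex{0,0} = 1
G(8) = mex{0,0,0} = 1
G(9) = mex{0,0,0} = 1
G(10) = mex{1,0,0,0} = 2
G(11) = mex{1,1,0,0} = 2
G(12) = mex{1,1,0,0} = 2
G(13) = mex{1,1,1,0} = 2
G(14) = mex{1,1,1,0} = 2
G(15) = mex{2,1,1,1} = 0
G(16) = mex{2,2,1,1} = 0
G(17) = mex{2,2,1,1} = 0
G(18) = mex{2,2,2,1} = 0
G(19) = mex{2,2,2,1} = 0
G(20) = mex{0,2,2,2} = 1
G(21) = mex{0,0,2,2} = 1
G(22) = mex{0,0,2,2} = 1
G(23) = mex{0,0,0,2} = 1
G(24) = mex{0,0,0,2} = 1
G(25) = mex{1,0,0,0} = 2
G(26) = mex{1,1,0,0} = 2
G(27) = mex{1,1,0,0} = 2
G(28) = mex{1,1,1,0} = 2
G(29) = mex{1,1,1,0} = 2
G(30) = mex{2,1,1,1} = 0
G(31) = mex{2,2,1,1} = 0
G(32) = mex{2,2,1,1} = 0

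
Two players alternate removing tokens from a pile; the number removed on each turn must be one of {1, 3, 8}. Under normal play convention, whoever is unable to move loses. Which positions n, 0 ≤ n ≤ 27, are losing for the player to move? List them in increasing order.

0, 2, 4, 6, 11, 13, 15, 17, 22, 24, 26

n :  0  1  2  3  4  5  6  7  8  9 10 11 12 13 14 15 16 17 18 19 20 21 22 23 24 25 26 27
G :  0  1  0  1  0  1  0  1  2  3  2  0  1  0  1  0  1  0  1  2  3  2  0  1  0  1  0  1
P-positions are exactly the n with G(n) = 0.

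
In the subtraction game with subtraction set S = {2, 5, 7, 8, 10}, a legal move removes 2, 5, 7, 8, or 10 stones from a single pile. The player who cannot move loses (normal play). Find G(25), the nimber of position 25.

4

n :  0  1  2  3  4  5  6  7  8  9 10 11 12 13 14 15 16 17 18 19 20 21 22 23 24 25
G :  0  0  1  1  0  2  1  3  2  2  3  3  4  0  5  1  0  0  1  1  2  2  3  3  2  4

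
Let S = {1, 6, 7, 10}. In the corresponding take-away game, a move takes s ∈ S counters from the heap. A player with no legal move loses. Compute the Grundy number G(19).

n :  0  1  2  3  4  5  6  7  8  9 10 11 12 13 14 15 16 17 18 19
G :  0  1  0  1  0  1  2  3  2  3  2  3  4  0  1  0  1  0  1  2

2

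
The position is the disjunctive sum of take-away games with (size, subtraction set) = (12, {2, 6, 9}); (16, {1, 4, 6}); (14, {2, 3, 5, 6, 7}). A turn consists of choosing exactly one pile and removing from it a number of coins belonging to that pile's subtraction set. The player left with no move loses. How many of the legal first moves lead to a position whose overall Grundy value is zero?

Pile A, S = {2, 6, 9}:
n :  0  1  2  3  4  5  6  7  8  9 10 11 12
G :  0  0  1  1  0  0  1  1  0  2  1  3  0
G_A(12) = 0.
Pile B, S = {1, 4, 6}:
G(0) = 0
G(1) = mex{0} = 1
G(2) = mex{1} = 0
G(3) = mex{0} = 1
G(4) = mex{1,0} = 2
G(5) = mex{2,1} = 0
G(6) = mex{0,0,0} = 1
G(7) = mex{1,1,1} = 0
G(8) = mex{0,2,0} = 1
G(9) = mex{1,0,1} = 2
G(10) = mex{2,1,2} = 0
G(11) = mex{0,0,0} = 1
G(12) = mex{1,1,1} = 0
G(13) = mex{0,2,0} = 1
G(14) = mex{1,0,1} = 2
G(15) = mex{2,1,2} = 0
G(16) = mex{0,0,0} = 1
G_B(16) = 1.
Pile C, S = {2, 3, 5, 6, 7}:
n :  0  1  2  3  4  5  6  7  8  9 10 11 12 13 14
G :  0  0  1  1  2  2  3  3  4  0  0  1  1  2  2
G_C(14) = 2.
Combined Grundy value = 0 ⊕ 1 ⊕ 2 = 3.
A winning move leaves total XOR = 0, i.e. changes one component's Grundy value g to g ⊕ X where X is the current total.
Pile A: need g' = 0⊕3 = 3. Options: 12−2→G=1, 12−6→G=1, 12−9→G=1. Hits: 0.
Pile B: need g' = 1⊕3 = 2. Options: 16−1→G=0, 16−4→G=0, 16−6→G=0. Hits: 0.
Pile C: need g' = 2⊕3 = 1. Options: 14−2→G=1, 14−3→G=1, 14−5→G=0, 14−6→G=4, 14−7→G=3. Hits: 2.

2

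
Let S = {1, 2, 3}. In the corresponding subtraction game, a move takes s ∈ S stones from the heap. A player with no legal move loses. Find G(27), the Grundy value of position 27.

3

G(0) = 0
G(1) = mex{0} = 1
G(2) = mex{1,0} = 2
G(3) = mex{2,1,0} = 3
G(4) = mex{3,2,1} = 0
G(5) = mex{0,3,2} = 1
G(6) = mex{1,0,3} = 2
G(7) = mex{2,1,0} = 3
G(8) = mex{3,2,1} = 0
G(9) = mex{0,3,2} = 1
G(10) = mex{1,0,3} = 2
G(11) = mex{2,1,0} = 3
G(12) = mex{3,2,1} = 0
G(13) = mex{0,3,2} = 1
G(14) = mex{1,0,3} = 2
G(15) = mex{2,1,0} = 3
G(16) = mex{3,2,1} = 0
G(17) = mex{0,3,2} = 1
G(18) = mex{1,0,3} = 2
G(19) = mex{2,1,0} = 3
G(20) = mex{3,2,1} = 0
G(21) = mex{0,3,2} = 1
G(22) = mex{1,0,3} = 2
G(23) = mex{2,1,0} = 3
G(24) = mex{3,2,1} = 0
G(25) = mex{0,3,2} = 1
G(26) = mex{1,0,3} = 2
G(27) = mex{2,1,0} = 3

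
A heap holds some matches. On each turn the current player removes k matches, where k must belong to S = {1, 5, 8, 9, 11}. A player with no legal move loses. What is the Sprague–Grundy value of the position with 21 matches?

1

n :  0  1  2  3  4  5  6  7  8  9 10 11 12 13 14 15 16 17 18 19 20 21
G :  0  1  0  1  0  1  0  1  2  3  2  3  2  3  2  3  0  1  0  1  0  1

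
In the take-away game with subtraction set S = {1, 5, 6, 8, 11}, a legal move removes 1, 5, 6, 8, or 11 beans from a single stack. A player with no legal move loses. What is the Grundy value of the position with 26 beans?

4

G(0) = 0
G(1) = mex{0} = 1
G(2) = mex{1} = 0
G(3) = mex{0} = 1
G(4) = mex{1} = 0
G(5) = mex{0,0} = 1
G(6) = mex{1,1,0} = 2
G(7) = mex{2,0,1} = 3
G(8) = mex{3,1,0,0} = 2
G(9) = mex{2,0,1,1} = 3
G(10) = mex{3,1,0,0} = 2
G(11) = mex{2,2,1,1,0} = 3
G(12) = mex{3,3,2,0,1} = 4
G(13) = mex{4,2,3,1,0} = 5
G(14) = mex{5,3,2,2,1} = 0
G(15) = mex{0,2,3,3,0} = 1
G(16) = mex{1,3,2,2,1} = 0
G(17) = mex{0,4,3,3,2} = 1
G(18) = mex{1,5,4,2,3} = 0
G(19) = mex{0,0,5,3,2} = 1
G(20) = mex{1,1,0,4,3} = 2
G(21) = mex{2,0,1,5,2} = 3
G(22) = mex{3,1,0,0,3} = 2
G(23) = mex{2,0,1,1,4} = 3
G(24) = mex{3,1,0,0,5} = 2
G(25) = mex{2,2,1,1,0} = 3
G(26) = mex{3,3,2,0,1} = 4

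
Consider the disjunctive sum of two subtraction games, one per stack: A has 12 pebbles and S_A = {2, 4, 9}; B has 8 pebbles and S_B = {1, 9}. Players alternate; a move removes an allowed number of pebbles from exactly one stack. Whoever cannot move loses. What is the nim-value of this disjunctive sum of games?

0

Stack A, S = {2, 4, 9}:
G(0) = 0
G(1) = mex{} = 0
G(2) = mex{0} = 1
G(3) = mex{0} = 1
G(4) = mex{1,0} = 2
G(5) = mex{1,0} = 2
G(6) = mex{2,1} = 0
G(7) = mex{2,1} = 0
G(8) = mex{0,2} = 1
G(9) = mex{0,2,0} = 1
G(10) = mex{1,0,0} = 2
G(11) = mex{1,0,1} = 2
G(12) = mex{2,1,1} = 0
G_A(12) = 0.
Stack B, S = {1, 9}:
n : 0 1 2 3 4 5 6 7 8
G : 0 1 0 1 0 1 0 1 0
G_B(8) = 0.
Combined Grundy value = 0 ⊕ 0 = 0.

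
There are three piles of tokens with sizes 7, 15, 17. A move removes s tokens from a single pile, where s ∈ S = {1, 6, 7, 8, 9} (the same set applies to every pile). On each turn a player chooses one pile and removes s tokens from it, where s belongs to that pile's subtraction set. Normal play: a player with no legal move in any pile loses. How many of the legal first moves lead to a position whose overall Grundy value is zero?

5

All piles use S = {1, 6, 7, 8, 9}:
n :  0  1  2  3  4  5  6  7  8  9 10 11 12 13 14 15 16 17
G :  0  1  0  1  0  1  2  3  2  3  2  3  4  5  0  1  0  1
Pile A: G(7) = 3.
Pile B: G(15) = 1.
Pile C: G(17) = 1.
Combined Grundy value = 3 ⊕ 1 ⊕ 1 = 3.
A winning move leaves total XOR = 0, i.e. changes one component's Grundy value g to g ⊕ X where X is the current total.
Pile A: need g' = 3⊕3 = 0. Options: 7−1→G=2, 7−6→G=1, 7−7→G=0. Hits: 1.
Pile B: need g' = 1⊕3 = 2. Options: 15−1→G=0, 15−6→G=3, 15−7→G=2, 15−8→G=3, 15−9→G=2. Hits: 2.
Pile C: need g' = 1⊕3 = 2. Options: 17−1→G=0, 17−6→G=3, 17−7→G=2, 17−8→G=3, 17−9→G=2. Hits: 2.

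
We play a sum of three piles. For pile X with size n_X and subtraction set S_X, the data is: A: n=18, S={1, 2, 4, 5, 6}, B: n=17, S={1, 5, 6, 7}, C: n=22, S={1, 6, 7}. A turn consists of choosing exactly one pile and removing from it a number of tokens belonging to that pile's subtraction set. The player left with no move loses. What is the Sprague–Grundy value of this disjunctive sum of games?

6

Pile A, S = {1, 2, 4, 5, 6}:
n :  0  1  2  3  4  5  6  7  8  9 10 11 12 13 14 15 16 17 18
G :  0  1  2  0  1  2  3  4  5  3  0  1  2  0  1  2  3  4  5
G_A(18) = 5.
Pile B, S = {1, 5, 6, 7}:
G(0) = 0
G(1) = mex{0} = 1
G(2) = mex{1} = 0
G(3) = mex{0} = 1
G(4) = mex{1} = 0
G(5) = mex{0,0} = 1
G(6) = mex{1,1,0} = 2
G(7) = mex{2,0,1,0} = 3
G(8) = mex{3,1,0,1} = 2
G(9) = mex{2,0,1,0} = 3
G(10) = mex{3,1,0,1} = 2
G(11) = mex{2,2,1,0} = 3
G(12) = mex{3,3,2,1} = 0
G(13) = mex{0,2,3,2} = 1
G(14) = mex{1,3,2,3} = 0
G(15) = mex{0,2,3,2} = 1
G(16) = mex{1,3,2,3} = 0
G(17) = mex{0,0,3,2} = 1
G_B(17) = 1.
Pile C, S = {1, 6, 7}:
G(0) = 0
G(1) = mex{0} = 1
G(2) = mex{1} = 0
G(3) = mex{0} = 1
G(4) = mex{1} = 0
G(5) = mex{0} = 1
G(6) = mex{1,0} = 2
G(7) = mex{2,1,0} = 3
G(8) = mex{3,0,1} = 2
G(9) = mex{2,1,0} = 3
G(10) = mex{3,0,1} = 2
G(11) = mex{2,1,0} = 3
G(12) = mex{3,2,1} = 0
G(13) = mex{0,3,2} = 1
G(14) = mex{1,2,3} = 0
G(15) = mex{0,3,2} = 1
G(16) = mex{1,2,3} = 0
G(17) = mex{0,3,2} = 1
G(18) = mex{1,0,3} = 2
G(19) = mex{2,1,0} = 3
G(20) = mex{3,0,1} = 2
G(21) = mex{2,1,0} = 3
G(22) = mex{3,0,1} = 2
G_C(22) = 2.
Combined Grundy value = 5 ⊕ 1 ⊕ 2 = 6.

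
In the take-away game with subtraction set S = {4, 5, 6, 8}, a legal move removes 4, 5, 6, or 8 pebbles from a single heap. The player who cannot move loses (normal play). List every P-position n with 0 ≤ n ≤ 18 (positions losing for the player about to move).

n :  0  1  2  3  4  5  6  7  8  9 10 11 12 13 14 15 16 17 18
G :  0  0  0  0  1  1  1  1  2  2  2  2  0  0  0  0  1  1  1
P-positions are exactly the n with G(n) = 0.

0, 1, 2, 3, 12, 13, 14, 15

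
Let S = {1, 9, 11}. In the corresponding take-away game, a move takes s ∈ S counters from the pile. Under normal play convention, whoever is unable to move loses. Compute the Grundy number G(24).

0

G(0) = 0
G(1) = mex{0} = 1
G(2) = mex{1} = 0
G(3) = mex{0} = 1
G(4) = mex{1} = 0
G(5) = mex{0} = 1
G(6) = mex{1} = 0
G(7) = mex{0} = 1
G(8) = mex{1} = 0
G(9) = mex{0,0} = 1
G(10) = mex{1,1} = 0
G(11) = mex{0,0,0} = 1
G(12) = mex{1,1,1} = 0
G(13) = mex{0,0,0} = 1
G(14) = mex{1,1,1} = 0
G(15) = mex{0,0,0} = 1
G(16) = mex{1,1,1} = 0
G(17) = mex{0,0,0} = 1
G(18) = mex{1,1,1} = 0
G(19) = mex{0,0,0} = 1
G(20) = mex{1,1,1} = 0
G(21) = mex{0,0,0} = 1
G(22) = mex{1,1,1} = 0
G(23) = mex{0,0,0} = 1
G(24) = mex{1,1,1} = 0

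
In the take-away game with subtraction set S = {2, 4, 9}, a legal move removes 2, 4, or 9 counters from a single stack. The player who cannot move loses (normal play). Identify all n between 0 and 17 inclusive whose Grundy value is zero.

n :  0  1  2  3  4  5  6  7  8  9 10 11 12 13 14 15 16 17
G :  0  0  1  1  2  2  0  0  1  1  2  2  0  0  1  1  2  2
P-positions are exactly the n with G(n) = 0.

0, 1, 6, 7, 12, 13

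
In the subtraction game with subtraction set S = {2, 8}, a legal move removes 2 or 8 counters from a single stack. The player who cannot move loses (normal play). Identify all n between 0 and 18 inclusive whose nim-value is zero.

n :  0  1  2  3  4  5  6  7  8  9 10 11 12 13 14 15 16 17 18
G :  0  0  1  1  0  0  1  1  2  2  0  0  1  1  0  0  1  1  2
P-positions are exactly the n with G(n) = 0.

0, 1, 4, 5, 10, 11, 14, 15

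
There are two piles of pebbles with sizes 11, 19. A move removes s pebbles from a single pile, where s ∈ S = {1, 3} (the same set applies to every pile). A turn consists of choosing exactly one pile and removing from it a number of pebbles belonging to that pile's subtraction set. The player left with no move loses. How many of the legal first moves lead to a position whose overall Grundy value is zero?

All piles use S = {1, 3}:
G(0) = 0
G(1) = mex{0} = 1
G(2) = mex{1} = 0
G(3) = mex{0,0} = 1
G(4) = mex{1,1} = 0
G(5) = mex{0,0} = 1
G(6) = mex{1,1} = 0
G(7) = mex{0,0} = 1
G(8) = mex{1,1} = 0
G(9) = mex{0,0} = 1
G(10) = mex{1,1} = 0
G(11) = mex{0,0} = 1
G(12) = mex{1,1} = 0
G(13) = mex{0,0} = 1
G(14) = mex{1,1} = 0
G(15) = mex{0,0} = 1
G(16) = mex{1,1} = 0
G(17) = mex{0,0} = 1
G(18) = mex{1,1} = 0
G(19) = mex{0,0} = 1
Pile A: G(11) = 1.
Pile B: G(19) = 1.
Combined Grundy value = 1 ⊕ 1 = 0.
A winning move leaves total XOR = 0, i.e. changes one component's Grundy value g to g ⊕ X where X is the current total.
Pile A: target g' = 1⊕0 = 1, but every legal move changes the Grundy value (mex property), so 0 moves.
Pile B: target g' = 1⊕0 = 1, but every legal move changes the Grundy value (mex property), so 0 moves.

0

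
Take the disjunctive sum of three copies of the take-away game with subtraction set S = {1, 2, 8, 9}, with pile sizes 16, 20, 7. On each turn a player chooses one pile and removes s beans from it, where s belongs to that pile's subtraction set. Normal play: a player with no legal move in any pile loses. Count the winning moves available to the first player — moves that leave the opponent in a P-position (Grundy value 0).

4

All piles use S = {1, 2, 8, 9}:
n :  0  1  2  3  4  5  6  7  8  9 10 11 12 13 14 15 16 17 18 19 20
G :  0  1  2  0  1  2  0  1  2  3  0  1  2  0  1  2  0  1  2  3  0
Pile A: G(16) = 0.
Pile B: G(20) = 0.
Pile C: G(7) = 1.
Combined Grundy value = 0 ⊕ 0 ⊕ 1 = 1.
A winning move leaves total XOR = 0, i.e. changes one component's Grundy value g to g ⊕ X where X is the current total.
Pile A: need g' = 0⊕1 = 1. Options: 16−1→G=2, 16−2→G=1, 16−8→G=2, 16−9→G=1. Hits: 2.
Pile B: need g' = 0⊕1 = 1. Options: 20−1→G=3, 20−2→G=2, 20−8→G=2, 20−9→G=1. Hits: 1.
Pile C: need g' = 1⊕1 = 0. Options: 7−1→G=0, 7−2→G=2. Hits: 1.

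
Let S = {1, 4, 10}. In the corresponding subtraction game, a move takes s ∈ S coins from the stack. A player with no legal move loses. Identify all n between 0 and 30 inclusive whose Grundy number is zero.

G(0) = 0
G(1) = mex{0} = 1
G(2) = mex{1} = 0
G(3) = mex{0} = 1
G(4) = mex{1,0} = 2
G(5) = mex{2,1} = 0
G(6) = mex{0,0} = 1
G(7) = mex{1,1} = 0
G(8) = mex{0,2} = 1
G(9) = mex{1,0} = 2
G(10) = mex{2,1,0} = 3
G(11) = mex{3,0,1} = 2
G(12) = mex{2,1,0} = 3
G(13) = mex{3,2,1} = 0
G(14) = mex{0,3,2} = 1
G(15) = mex{1,2,0} = 3
G(16) = mex{3,3,1} = 0
G(17) = mex{0,0,0} = 1
G(18) = mex{1,1,1} = 0
G(19) = mex{0,3,2} = 1
G(20) = mex{1,0,3} = 2
G(21) = mex{2,1,2} = 0
G(22) = mex{0,0,3} = 1
G(23) = mex{1,1,0} = 2
G(24) = mex{2,2,1} = 0
G(25) = mex{0,0,3} = 1
G(26) = mex{1,1,0} = 2
G(27) = mex{2,2,1} = 0
G(28) = mex{0,0,0} = 1
G(29) = mex{1,1,1} = 0
G(30) = mex{0,2,2} = 1
P-positions are exactly the n with G(n) = 0.

0, 2, 5, 7, 13, 16, 18, 21, 24, 27, 29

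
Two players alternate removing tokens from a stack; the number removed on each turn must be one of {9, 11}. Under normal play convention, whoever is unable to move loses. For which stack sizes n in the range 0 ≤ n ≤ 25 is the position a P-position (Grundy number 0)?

0, 1, 2, 3, 4, 5, 6, 7, 8, 20, 21, 22, 23, 24, 25

n :  0  1  2  3  4  5  6  7  8  9 10 11 12 13 14 15 16 17 18 19 20 21 22 23 24 25
G :  0  0  0  0  0  0  0  0  0  1  1  1  1  1  1  1  1  1  2  2  0  0  0  0  0  0
P-positions are exactly the n with G(n) = 0.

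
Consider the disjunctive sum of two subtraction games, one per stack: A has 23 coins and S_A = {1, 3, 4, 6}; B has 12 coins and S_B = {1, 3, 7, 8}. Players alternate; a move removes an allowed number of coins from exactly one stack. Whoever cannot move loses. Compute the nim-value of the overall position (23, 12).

2

Stack A, S = {1, 3, 4, 6}:
n :  0  1  2  3  4  5  6  7  8  9 10 11 12 13 14 15 16 17 18 19 20 21 22 23
G :  0  1  0  1  2  3  2  0  1  0  1  2  3  2  0  1  0  1  2  3  2  0  1  0
G_A(23) = 0.
Stack B, S = {1, 3, 7, 8}:
G(0) = 0
G(1) = mex{0} = 1
G(2) = mex{1} = 0
G(3) = mex{0,0} = 1
G(4) = mex{1,1} = 0
G(5) = mex{0,0} = 1
G(6) = mex{1,1} = 0
G(7) = mex{0,0,0} = 1
G(8) = mex{1,1,1,0} = 2
G(9) = mex{2,0,0,1} = 3
G(10) = mex{3,1,1,0} = 2
G(11) = mex{2,2,0,1} = 3
G(12) = mex{3,3,1,0} = 2
G_B(12) = 2.
Combined Grundy value = 0 ⊕ 2 = 2.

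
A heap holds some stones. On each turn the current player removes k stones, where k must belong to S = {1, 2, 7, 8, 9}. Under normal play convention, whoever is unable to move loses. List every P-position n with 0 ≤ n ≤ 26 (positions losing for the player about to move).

G(0) = 0
G(1) = mex{0} = 1
G(2) = mex{1,0} = 2
G(3) = mex{2,1} = 0
G(4) = mex{0,2} = 1
G(5) = mex{1,0} = 2
G(6) = mex{2,1} = 0
G(7) = mex{0,2,0} = 1
G(8) = mex{1,0,1,0} = 2
G(9) = mex{2,1,2,1,0} = 3
G(10) = mex{3,2,0,2,1} = 4
G(11) = mex{4,3,1,0,2} = 5
G(12) = mex{5,4,2,1,0} = 3
G(13) = mex{3,5,0,2,1} = 4
G(14) = mex{4,3,1,0,2} = 5
G(15) = mex{5,4,2,1,0} = 3
G(16) = mex{3,5,3,2,1} = 0
G(17) = mex{0,3,4,3,2} = 1
G(18) = mex{1,0,5,4,3} = 2
G(19) = mex{2,1,3,5,4} = 0
G(20) = mex{0,2,4,3,5} = 1
G(21) = mex{1,0,5,4,3} = 2
G(22) = mex{2,1,3,5,4} = 0
G(23) = mex{0,2,0,3,5} = 1
G(24) = mex{1,0,1,0,3} = 2
G(25) = mex{2,1,2,1,0} = 3
G(26) = mex{3,2,0,2,1} = 4
P-positions are exactly the n with G(n) = 0.

0, 3, 6, 16, 19, 22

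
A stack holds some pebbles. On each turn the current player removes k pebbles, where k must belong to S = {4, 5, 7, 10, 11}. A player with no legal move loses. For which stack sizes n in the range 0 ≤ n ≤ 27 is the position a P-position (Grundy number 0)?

0, 1, 2, 3, 15, 16, 17, 18

n :  0  1  2  3  4  5  6  7  8  9 10 11 12 13 14 15 16 17 18 19 20 21 22 23 24 25 26 27
G :  0  0  0  0  1  1  1  1  2  2  2  2  3  3  3  0  0  0  0  1  1  1  1  2  2  2  2  3
P-positions are exactly the n with G(n) = 0.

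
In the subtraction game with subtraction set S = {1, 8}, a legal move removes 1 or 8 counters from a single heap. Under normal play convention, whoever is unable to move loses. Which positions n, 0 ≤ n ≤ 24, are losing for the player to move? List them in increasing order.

G(0) = 0
G(1) = mex{0} = 1
G(2) = mex{1} = 0
G(3) = mex{0} = 1
G(4) = mex{1} = 0
G(5) = mex{0} = 1
G(6) = mex{1} = 0
G(7) = mex{0} = 1
G(8) = mex{1,0} = 2
G(9) = mex{2,1} = 0
G(10) = mex{0,0} = 1
G(11) = mex{1,1} = 0
G(12) = mex{0,0} = 1
G(13) = mex{1,1} = 0
G(14) = mex{0,0} = 1
G(15) = mex{1,1} = 0
G(16) = mex{0,2} = 1
G(17) = mex{1,0} = 2
G(18) = mex{2,1} = 0
G(19) = mex{0,0} = 1
G(20) = mex{1,1} = 0
G(21) = mex{0,0} = 1
G(22) = mex{1,1} = 0
G(23) = mex{0,0} = 1
G(24) = mex{1,1} = 0
P-positions are exactly the n with G(n) = 0.

0, 2, 4, 6, 9, 11, 13, 15, 18, 20, 22, 24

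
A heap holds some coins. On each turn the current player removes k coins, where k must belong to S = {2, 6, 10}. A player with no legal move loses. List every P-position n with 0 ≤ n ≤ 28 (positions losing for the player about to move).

0, 1, 4, 5, 8, 9, 12, 13, 16, 17, 20, 21, 24, 25, 28

n :  0  1  2  3  4  5  6  7  8  9 10 11 12 13 14 15 16 17 18 19 20 21 22 23 24 25 26 27 28
G :  0  0  1  1  0  0  1  1  0  0  1  1  0  0  1  1  0  0  1  1  0  0  1  1  0  0  1  1  0
P-positions are exactly the n with G(n) = 0.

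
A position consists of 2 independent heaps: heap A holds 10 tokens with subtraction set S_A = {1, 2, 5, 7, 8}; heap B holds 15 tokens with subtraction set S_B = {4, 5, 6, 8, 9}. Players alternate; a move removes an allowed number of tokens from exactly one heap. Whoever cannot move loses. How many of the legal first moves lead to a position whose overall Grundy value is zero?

Heap A, S = {1, 2, 5, 7, 8}:
n :  0  1  2  3  4  5  6  7  8  9 10
G :  0  1  2  0  1  2  0  1  2  0  1
G_A(10) = 1.
Heap B, S = {4, 5, 6, 8, 9}:
G(0) = 0
G(1) = mex{} = 0
G(2) = mex{} = 0
G(3) = mex{} = 0
G(4) = mex{0} = 1
G(5) = mex{0,0} = 1
G(6) = mex{0,0,0} = 1
G(7) = mex{0,0,0} = 1
G(8) = mex{1,0,0,0} = 2
G(9) = mex{1,1,0,0,0} = 2
G(10) = mex{1,1,1,0,0} = 2
G(11) = mex{1,1,1,0,0} = 2
G(12) = mex{2,1,1,1,0} = 3
G(13) = mex{2,2,1,1,1} = 0
G(14) = mex{2,2,2,1,1} = 0
G(15) = mex{2,2,2,1,1} = 0
G_B(15) = 0.
Combined Grundy value = 1 ⊕ 0 = 1.
A winning move leaves total XOR = 0, i.e. changes one component's Grundy value g to g ⊕ X where X is the current total.
Heap A: need g' = 1⊕1 = 0. Options: 10−1→G=0, 10−2→G=2, 10−5→G=2, 10−7→G=0, 10−8→G=2. Hits: 2.
Heap B: need g' = 0⊕1 = 1. Options: 15−4→G=2, 15−5→G=2, 15−6→G=2, 15−8→G=1, 15−9→G=1. Hits: 2.

4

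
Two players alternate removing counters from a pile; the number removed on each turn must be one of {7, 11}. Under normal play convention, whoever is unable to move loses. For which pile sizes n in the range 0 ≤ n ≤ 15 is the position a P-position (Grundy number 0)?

n :  0  1  2  3  4  5  6  7  8  9 10 11 12 13 14 15
G :  0  0  0  0  0  0  0  1  1  1  1  1  1  1  2  2
P-positions are exactly the n with G(n) = 0.

0, 1, 2, 3, 4, 5, 6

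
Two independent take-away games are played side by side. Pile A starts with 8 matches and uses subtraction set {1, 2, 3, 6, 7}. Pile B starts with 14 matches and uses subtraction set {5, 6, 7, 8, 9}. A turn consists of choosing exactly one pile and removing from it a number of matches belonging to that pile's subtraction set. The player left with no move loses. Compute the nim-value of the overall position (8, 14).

0

Pile A, S = {1, 2, 3, 6, 7}:
G(0) = 0
G(1) = mex{0} = 1
G(2) = mex{1,0} = 2
G(3) = mex{2,1,0} = 3
G(4) = mex{3,2,1} = 0
G(5) = mex{0,3,2} = 1
G(6) = mex{1,0,3,0} = 2
G(7) = mex{2,1,0,1,0} = 3
G(8) = mex{3,2,1,2,1} = 0
G_A(8) = 0.
Pile B, S = {5, 6, 7, 8, 9}:
G(0) = 0
G(1) = mex{} = 0
G(2) = mex{} = 0
G(3) = mex{} = 0
G(4) = mex{} = 0
G(5) = mex{0} = 1
G(6) = mex{0,0} = 1
G(7) = mex{0,0,0} = 1
G(8) = mex{0,0,0,0} = 1
G(9) = mex{0,0,0,0,0} = 1
G(10) = mex{1,0,0,0,0} = 2
G(11) = mex{1,1,0,0,0} = 2
G(12) = mex{1,1,1,0,0} = 2
G(13) = mex{1,1,1,1,0} = 2
G(14) = mex{1,1,1,1,1} = 0
G_B(14) = 0.
Combined Grundy value = 0 ⊕ 0 = 0.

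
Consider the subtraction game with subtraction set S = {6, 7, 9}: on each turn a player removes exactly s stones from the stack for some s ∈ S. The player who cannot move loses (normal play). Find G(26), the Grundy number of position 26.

1

G(0) = 0
G(1) = mex{} = 0
G(2) = mex{} = 0
G(3) = mex{} = 0
G(4) = mex{} = 0
G(5) = mex{} = 0
G(6) = mex{0} = 1
G(7) = mex{0,0} = 1
G(8) = mex{0,0} = 1
G(9) = mex{0,0,0} = 1
G(10) = mex{0,0,0} = 1
G(11) = mex{0,0,0} = 1
G(12) = mex{1,0,0} = 2
G(13) = mex{1,1,0} = 2
G(14) = mex{1,1,0} = 2
G(15) = mex{1,1,1} = 0
G(16) = mex{1,1,1} = 0
G(17) = mex{1,1,1} = 0
G(18) = mex{2,1,1} = 0
G(19) = mex{2,2,1} = 0
G(20) = mex{2,2,1} = 0
G(21) = mex{0,2,2} = 1
G(22) = mex{0,0,2} = 1
G(23) = mex{0,0,2} = 1
G(24) = mex{0,0,0} = 1
G(25) = mex{0,0,0} = 1
G(26) = mex{0,0,0} = 1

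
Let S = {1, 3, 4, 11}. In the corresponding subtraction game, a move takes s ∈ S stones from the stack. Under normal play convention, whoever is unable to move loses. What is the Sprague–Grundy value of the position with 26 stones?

3

n :  0  1  2  3  4  5  6  7  8  9 10 11 12 13 14 15 16 17 18 19 20 21 22 23 24 25 26
G :  0  1  0  1  2  3  2  0  1  0  1  2  3  2  0  1  0  1  2  3  2  0  1  0  1  2  3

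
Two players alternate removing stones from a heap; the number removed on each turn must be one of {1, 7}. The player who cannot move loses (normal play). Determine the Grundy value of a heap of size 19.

1

n :  0  1  2  3  4  5  6  7  8  9 10 11 12 13 14 15 16 17 18 19
G :  0  1  0  1  0  1  0  1  0  1  0  1  0  1  0  1  0  1  0  1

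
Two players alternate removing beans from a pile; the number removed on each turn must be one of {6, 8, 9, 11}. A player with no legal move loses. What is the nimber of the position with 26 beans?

n :  0  1  2  3  4  5  6  7  8  9 10 11 12 13 14 15 16 17 18 19 20 21 22 23 24 25 26
G :  0  0  0  0  0  0  1  1  1  1  1  1  2  2  2  2  2  0  0  0  0  0  0  1  1  1  1

1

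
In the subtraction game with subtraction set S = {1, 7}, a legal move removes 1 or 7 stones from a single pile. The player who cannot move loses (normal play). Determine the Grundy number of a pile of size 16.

0

G(0) = 0
G(1) = mex{0} = 1
G(2) = mex{1} = 0
G(3) = mex{0} = 1
G(4) = mex{1} = 0
G(5) = mex{0} = 1
G(6) = mex{1} = 0
G(7) = mex{0,0} = 1
G(8) = mex{1,1} = 0
G(9) = mex{0,0} = 1
G(10) = mex{1,1} = 0
G(11) = mex{0,0} = 1
G(12) = mex{1,1} = 0
G(13) = mex{0,0} = 1
G(14) = mex{1,1} = 0
G(15) = mex{0,0} = 1
G(16) = mex{1,1} = 0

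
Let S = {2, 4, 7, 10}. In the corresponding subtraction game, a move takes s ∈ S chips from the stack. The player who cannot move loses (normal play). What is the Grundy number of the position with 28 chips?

2

G(0) = 0
G(1) = mex{} = 0
G(2) = mex{0} = 1
G(3) = mex{0} = 1
G(4) = mex{1,0} = 2
G(5) = mex{1,0} = 2
G(6) = mex{2,1} = 0
G(7) = mex{2,1,0} = 3
G(8) = mex{0,2,0} = 1
G(9) = mex{3,2,1} = 0
G(10) = mex{1,0,1,0} = 2
G(11) = mex{0,3,2,0} = 1
G(12) = mex{2,1,2,1} = 0
G(13) = mex{1,0,0,1} = 2
G(14) = mex{0,2,3,2} = 1
G(15) = mex{2,1,1,2} = 0
G(16) = mex{1,0,0,0} = 2
G(17) = mex{0,2,2,3} = 1
G(18) = mex{2,1,1,1} = 0
G(19) = mex{1,0,0,0} = 2
G(20) = mex{0,2,2,2} = 1
G(21) = mex{2,1,1,1} = 0
G(22) = mex{1,0,0,0} = 2
G(23) = mex{0,2,2,2} = 1
G(24) = mex{2,1,1,1} = 0
G(25) = mex{1,0,0,0} = 2
G(26) = mex{0,2,2,2} = 1
G(27) = mex{2,1,1,1} = 0
G(28) = mex{1,0,0,0} = 2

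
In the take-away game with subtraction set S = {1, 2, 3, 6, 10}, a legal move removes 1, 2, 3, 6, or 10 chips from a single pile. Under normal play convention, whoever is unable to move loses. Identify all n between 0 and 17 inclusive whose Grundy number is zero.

0, 4, 8, 12, 16

n :  0  1  2  3  4  5  6  7  8  9 10 11 12 13 14 15 16 17
G :  0  1  2  3  0  1  2  3  0  1  2  3  0  1  2  3  0  1
P-positions are exactly the n with G(n) = 0.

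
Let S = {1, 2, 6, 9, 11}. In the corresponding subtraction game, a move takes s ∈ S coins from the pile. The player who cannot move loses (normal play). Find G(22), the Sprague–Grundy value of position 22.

2

G(0) = 0
G(1) = mex{0} = 1
G(2) = mex{1,0} = 2
G(3) = mex{2,1} = 0
G(4) = mex{0,2} = 1
G(5) = mex{1,0} = 2
G(6) = mex{2,1,0} = 3
G(7) = mex{3,2,1} = 0
G(8) = mex{0,3,2} = 1
G(9) = mex{1,0,0,0} = 2
G(10) = mex{2,1,1,1} = 0
G(11) = mex{0,2,2,2,0} = 1
G(12) = mex{1,0,3,0,1} = 2
G(13) = mex{2,1,0,1,2} = 3
G(14) = mex{3,2,1,2,0} = 4
G(15) = mex{4,3,2,3,1} = 0
G(16) = mex{0,4,0,0,2} = 1
G(17) = mex{1,0,1,1,3} = 2
G(18) = mex{2,1,2,2,0} = 3
G(19) = mex{3,2,3,0,1} = 4
G(20) = mex{4,3,4,1,2} = 0
G(21) = mex{0,4,0,2,0} = 1
G(22) = mex{1,0,1,3,1} = 2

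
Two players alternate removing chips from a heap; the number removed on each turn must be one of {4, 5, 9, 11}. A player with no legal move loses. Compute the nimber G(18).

0

n :  0  1  2  3  4  5  6  7  8  9 10 11 12 13 14 15 16 17 18
G :  0  0  0  0  1  1  1  1  2  2  2  2  3  3  3  0  0  0  0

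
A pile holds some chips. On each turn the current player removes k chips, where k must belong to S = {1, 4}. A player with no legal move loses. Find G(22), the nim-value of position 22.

n :  0  1  2  3  4  5  6  7  8  9 10 11 12 13 14 15 16 17 18 19 20 21 22
G :  0  1  0  1  2  0  1  0  1  2  0  1  0  1  2  0  1  0  1  2  0  1  0

0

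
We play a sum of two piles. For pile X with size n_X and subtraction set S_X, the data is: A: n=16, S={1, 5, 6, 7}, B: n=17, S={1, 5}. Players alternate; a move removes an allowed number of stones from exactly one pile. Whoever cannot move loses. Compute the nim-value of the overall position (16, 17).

Pile A, S = {1, 5, 6, 7}:
n :  0  1  2  3  4  5  6  7  8  9 10 11 12 13 14 15 16
G :  0  1  0  1  0  1  2  3  2  3  2  3  0  1  0  1  0
G_A(16) = 0.
Pile B, S = {1, 5}:
G(0) = 0
G(1) = mex{0} = 1
G(2) = mex{1} = 0
G(3) = mex{0} = 1
G(4) = mex{1} = 0
G(5) = mex{0,0} = 1
G(6) = mex{1,1} = 0
G(7) = mex{0,0} = 1
G(8) = mex{1,1} = 0
G(9) = mex{0,0} = 1
G(10) = mex{1,1} = 0
G(11) = mex{0,0} = 1
G(12) = mex{1,1} = 0
G(13) = mex{0,0} = 1
G(14) = mex{1,1} = 0
G(15) = mex{0,0} = 1
G(16) = mex{1,1} = 0
G(17) = mex{0,0} = 1
G_B(17) = 1.
Combined Grundy value = 0 ⊕ 1 = 1.

1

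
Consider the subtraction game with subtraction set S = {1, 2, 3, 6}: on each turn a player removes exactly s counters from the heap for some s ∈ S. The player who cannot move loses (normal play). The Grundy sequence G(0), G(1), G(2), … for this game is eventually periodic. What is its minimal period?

4

G(0) = 0
G(1) = mex{0} = 1
G(2) = mex{1,0} = 2
G(3) = mex{2,1,0} = 3
G(4) = mex{3,2,1} = 0
G(5) = mex{0,3,2} = 1
G(6) = mex{1,0,3,0} = 2
G(7) = mex{2,1,0,1} = 3
G(8) = mex{3,2,1,2} = 0
G(9) = mex{0,3,2,3} = 1
G(10) = mex{1,0,3,0} = 2
G(11) = mex{2,1,0,1} = 3
G(12) = mex{3,2,1,2} = 0
G(13) = mex{0,3,2,3} = 1
G(14) = mex{1,0,3,0} = 2
G(n+4) = G(n) holds for n = 0,…,5 (a full window of length max(S) = 6), so the sequence is purely periodic with period 4.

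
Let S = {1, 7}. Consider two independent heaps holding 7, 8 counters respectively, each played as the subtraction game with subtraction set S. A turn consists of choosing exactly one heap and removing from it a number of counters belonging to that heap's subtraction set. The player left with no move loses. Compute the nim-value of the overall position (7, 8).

All heaps use S = {1, 7}:
n : 0 1 2 3 4 5 6 7 8
G : 0 1 0 1 0 1 0 1 0
Heap A: G(7) = 1.
Heap B: G(8) = 0.
Combined Grundy value = 1 ⊕ 0 = 1.

1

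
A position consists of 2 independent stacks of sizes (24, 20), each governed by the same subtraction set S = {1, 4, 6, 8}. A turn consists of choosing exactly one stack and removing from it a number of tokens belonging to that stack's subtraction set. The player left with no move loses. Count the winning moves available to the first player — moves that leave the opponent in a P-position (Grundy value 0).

5

All stacks use S = {1, 4, 6, 8}:
G(0) = 0
G(1) = mex{0} = 1
G(2) = mex{1} = 0
G(3) = mex{0} = 1
G(4) = mex{1,0} = 2
G(5) = mex{2,1} = 0
G(6) = mex{0,0,0} = 1
G(7) = mex{1,1,1} = 0
G(8) = mex{0,2,0,0} = 1
G(9) = mex{1,0,1,1} = 2
G(10) = mex{2,1,2,0} = 3
G(11) = mex{3,0,0,1} = 2
G(12) = mex{2,1,1,2} = 0
G(13) = mex{0,2,0,0} = 1
G(14) = mex{1,3,1,1} = 0
G(15) = mex{0,2,2,0} = 1
G(16) = mex{1,0,3,1} = 2
G(17) = mex{2,1,2,2} = 0
G(18) = mex{0,0,0,3} = 1
G(19) = mex{1,1,1,2} = 0
G(20) = mex{0,2,0,0} = 1
G(21) = mex{1,0,1,1} = 2
G(22) = mex{2,1,2,0} = 3
G(23) = mex{3,0,0,1} = 2
G(24) = mex{2,1,1,2} = 0
Stack A: G(24) = 0.
Stack B: G(20) = 1.
Combined Grundy value = 0 ⊕ 1 = 1.
A winning move leaves total XOR = 0, i.e. changes one component's Grundy value g to g ⊕ X where X is the current total.
Stack A: need g' = 0⊕1 = 1. Options: 24−1→G=2, 24−4→G=1, 24−6→G=1, 24−8→G=2. Hits: 2.
Stack B: need g' = 1⊕1 = 0. Options: 20−1→G=0, 20−4→G=2, 20−6→G=0, 20−8→G=0. Hits: 3.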